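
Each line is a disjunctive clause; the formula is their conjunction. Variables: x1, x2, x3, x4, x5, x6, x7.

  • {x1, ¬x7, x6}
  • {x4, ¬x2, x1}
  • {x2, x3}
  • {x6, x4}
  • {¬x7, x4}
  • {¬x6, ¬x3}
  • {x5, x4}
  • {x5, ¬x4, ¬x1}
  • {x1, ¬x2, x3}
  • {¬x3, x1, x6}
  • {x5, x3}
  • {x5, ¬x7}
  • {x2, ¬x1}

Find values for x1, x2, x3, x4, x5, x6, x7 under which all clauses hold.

x1=1, x2=1, x3=0, x4=1, x5=1, x6=0, x7=0

Check each clause:
  1. {x6, ¬x7, x1} — ¬x7 is true.
  2. {¬x2, x1, x4} — x1 is true.
  3. {x3, x2} — x2 is true.
  4. {x4, x6} — x4 is true.
  5. {x4, ¬x7} — ¬x7 is true.
  6. {¬x3, ¬x6} — ¬x6 is true.
  7. {x5, x4} — x4 is true.
  8. {¬x4, ¬x1, x5} — x5 is true.
  9. {x1, ¬x2, x3} — x1 is true.
  10. {¬x3, x1, x6} — x1 is true.
  11. {x3, x5} — x5 is true.
  12. {x5, ¬x7} — ¬x7 is true.
  13. {x2, ¬x1} — x2 is true.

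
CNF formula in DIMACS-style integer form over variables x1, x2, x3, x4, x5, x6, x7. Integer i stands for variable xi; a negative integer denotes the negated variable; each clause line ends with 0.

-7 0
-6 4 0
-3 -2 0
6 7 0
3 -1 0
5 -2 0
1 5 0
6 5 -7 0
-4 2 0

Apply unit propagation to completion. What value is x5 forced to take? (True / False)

(¬x7) is a unit clause: x7 = False.
In (x7 ∨ x6), x7 is now false; x6 must hold, so x6 = True.
In (¬x6 ∨ x4), ¬x6 is now false; x4 must hold, so x4 = True.
In (¬x4 ∨ x2), ¬x4 is now false; x2 must hold, so x2 = True.
(¬x3 ∨ ¬x2): since x2 = True, the clause reduces to (¬x3). x3 = False.
In (¬x1 ∨ x3), x3 is now false; ¬x1 must hold, so x1 = False.
In (x5 ∨ ¬x2), ¬x2 is now false; x5 must hold, so x5 = True.

True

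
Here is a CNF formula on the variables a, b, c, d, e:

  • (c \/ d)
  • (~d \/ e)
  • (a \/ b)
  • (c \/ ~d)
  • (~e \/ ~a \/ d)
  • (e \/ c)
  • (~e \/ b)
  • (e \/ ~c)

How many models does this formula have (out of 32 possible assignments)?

Satisfying assignments:
  a=0 b=1 c=1 d=0 e=1
  a=0 b=1 c=1 d=1 e=1
  a=1 b=1 c=1 d=1 e=1
That's 3 in total.

3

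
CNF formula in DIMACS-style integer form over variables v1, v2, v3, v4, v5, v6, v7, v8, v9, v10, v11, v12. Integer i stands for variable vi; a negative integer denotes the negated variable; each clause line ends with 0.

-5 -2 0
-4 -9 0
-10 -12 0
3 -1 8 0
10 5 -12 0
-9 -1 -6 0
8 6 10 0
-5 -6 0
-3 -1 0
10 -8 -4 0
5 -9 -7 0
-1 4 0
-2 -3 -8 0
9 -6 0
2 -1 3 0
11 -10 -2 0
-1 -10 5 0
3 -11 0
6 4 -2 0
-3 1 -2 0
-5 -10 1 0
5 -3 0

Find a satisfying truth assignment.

v1 = 0, v2 = 0, v3 = 0, v4 = 0, v5 = 1, v6 = 0, v7 = 0, v8 = 1, v9 = 1, v10 = 0, v11 = 0, v12 = 1

Check each clause:
  1. (¬v5 ∨ ¬v2) — ¬v2 is true.
  2. (¬v4 ∨ ¬v9) — ¬v4 is true.
  3. (¬v12 ∨ ¬v10) — ¬v10 is true.
  4. (v3 ∨ ¬v1 ∨ v8) — v8 is true.
  5. (v10 ∨ v5 ∨ ¬v12) — v5 is true.
  6. (¬v6 ∨ ¬v9 ∨ ¬v1) — ¬v6 is true.
  7. (v8 ∨ v10 ∨ v6) — v8 is true.
  8. (¬v6 ∨ ¬v5) — ¬v6 is true.
  9. (¬v1 ∨ ¬v3) — ¬v3 is true.
  10. (¬v4 ∨ ¬v8 ∨ v10) — ¬v4 is true.
  11. (v5 ∨ ¬v9 ∨ ¬v7) — ¬v7 is true.
  12. (¬v1 ∨ v4) — ¬v1 is true.
  13. (¬v2 ∨ ¬v3 ∨ ¬v8) — ¬v3 is true.
  14. (¬v6 ∨ v9) — v9 is true.
  15. (v3 ∨ v2 ∨ ¬v1) — ¬v1 is true.
  16. (v11 ∨ ¬v10 ∨ ¬v2) — ¬v10 is true.
  17. (¬v10 ∨ ¬v1 ∨ v5) — v5 is true.
  18. (v3 ∨ ¬v11) — ¬v11 is true.
  19. (v4 ∨ v6 ∨ ¬v2) — ¬v2 is true.
  20. (¬v3 ∨ ¬v2 ∨ v1) — ¬v3 is true.
  21. (¬v10 ∨ v1 ∨ ¬v5) — ¬v10 is true.
  22. (¬v3 ∨ v5) — ¬v3 is true.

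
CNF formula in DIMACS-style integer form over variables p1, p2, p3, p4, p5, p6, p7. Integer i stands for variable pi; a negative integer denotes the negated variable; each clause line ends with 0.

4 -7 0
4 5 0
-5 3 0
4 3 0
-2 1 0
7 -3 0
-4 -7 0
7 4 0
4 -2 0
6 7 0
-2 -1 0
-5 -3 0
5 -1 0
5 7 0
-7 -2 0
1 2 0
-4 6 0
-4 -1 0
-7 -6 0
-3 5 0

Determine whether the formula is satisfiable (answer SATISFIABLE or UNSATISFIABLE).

p4 = True:
  propagation gives p7=False, p3=False, p5=False; an empty clause results — contradiction.
p4 = False:
  propagation gives p7=False; an empty clause results — contradiction.
Every branch closes, so no satisfying assignment exists.

UNSATISFIABLE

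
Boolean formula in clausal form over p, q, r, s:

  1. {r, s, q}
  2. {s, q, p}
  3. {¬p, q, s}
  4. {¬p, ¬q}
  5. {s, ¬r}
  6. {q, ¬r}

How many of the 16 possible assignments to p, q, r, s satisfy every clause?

The models are:
  p=0 q=0 r=0 s=1
  p=0 q=1 r=0 s=0
  p=0 q=1 r=0 s=1
  p=0 q=1 r=1 s=1
  p=1 q=0 r=0 s=1
That's 5 in total.

5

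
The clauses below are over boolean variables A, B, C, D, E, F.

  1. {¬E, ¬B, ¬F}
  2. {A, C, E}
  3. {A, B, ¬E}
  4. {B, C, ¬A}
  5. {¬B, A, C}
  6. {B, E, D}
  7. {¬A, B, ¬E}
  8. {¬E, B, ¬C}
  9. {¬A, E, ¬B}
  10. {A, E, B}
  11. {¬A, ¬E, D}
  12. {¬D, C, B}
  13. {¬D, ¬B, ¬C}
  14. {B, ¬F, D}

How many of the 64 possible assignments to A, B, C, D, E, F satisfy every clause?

Satisfying assignments:
  A=0 B=1 C=1 D=0 E=0 F=0
  A=0 B=1 C=1 D=0 E=0 F=1
  A=0 B=1 C=1 D=0 E=1 F=0
  A=1 B=0 C=1 D=1 E=0 F=0
  A=1 B=0 C=1 D=1 E=0 F=1
  A=1 B=1 C=0 D=1 E=1 F=0
Count: 6.

6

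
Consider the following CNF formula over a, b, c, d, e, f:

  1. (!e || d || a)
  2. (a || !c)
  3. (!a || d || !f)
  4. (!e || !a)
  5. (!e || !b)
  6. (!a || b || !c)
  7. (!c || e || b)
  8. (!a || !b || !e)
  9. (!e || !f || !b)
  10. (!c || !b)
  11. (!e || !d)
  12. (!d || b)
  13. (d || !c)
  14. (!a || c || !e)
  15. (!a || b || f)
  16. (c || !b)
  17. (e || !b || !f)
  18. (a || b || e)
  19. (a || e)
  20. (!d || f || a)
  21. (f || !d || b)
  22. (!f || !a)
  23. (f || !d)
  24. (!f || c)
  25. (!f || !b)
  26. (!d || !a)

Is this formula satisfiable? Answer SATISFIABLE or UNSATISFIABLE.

UNSATISFIABLE

a = True:
  propagation gives e=False, f=False, b=True, c=False; an empty clause results — contradiction.
a = False:
  propagation gives c=False, b=False, d=False, e=False; an empty clause results — contradiction.
Every branch closes, so no satisfying assignment exists.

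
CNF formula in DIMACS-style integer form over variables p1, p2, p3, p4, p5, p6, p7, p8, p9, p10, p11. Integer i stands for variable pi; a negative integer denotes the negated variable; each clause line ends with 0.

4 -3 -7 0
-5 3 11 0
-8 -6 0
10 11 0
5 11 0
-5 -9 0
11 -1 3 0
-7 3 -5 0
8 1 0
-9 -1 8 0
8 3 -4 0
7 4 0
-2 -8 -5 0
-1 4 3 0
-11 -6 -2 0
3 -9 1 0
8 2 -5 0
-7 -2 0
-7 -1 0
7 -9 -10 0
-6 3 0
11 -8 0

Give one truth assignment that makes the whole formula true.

Pure literal: p6 appears only negated; assign p6 = False.
Pure literal: p9 appears only negated; assign p9 = False.
Set p1 = True and propagate.
  then p7 is forced to False.
  then p4 is forced to True.
Branch on p2: take p2 = False.
Branch on p3: take p3 = True.
For the remaining variables, p5 = False, p8 = False, p10 = True, p11 = True works.
Every clause has at least one true literal under this assignment.

p1=T  p2=F  p3=T  p4=T  p5=F  p6=F  p7=F  p8=F  p9=F  p10=T  p11=T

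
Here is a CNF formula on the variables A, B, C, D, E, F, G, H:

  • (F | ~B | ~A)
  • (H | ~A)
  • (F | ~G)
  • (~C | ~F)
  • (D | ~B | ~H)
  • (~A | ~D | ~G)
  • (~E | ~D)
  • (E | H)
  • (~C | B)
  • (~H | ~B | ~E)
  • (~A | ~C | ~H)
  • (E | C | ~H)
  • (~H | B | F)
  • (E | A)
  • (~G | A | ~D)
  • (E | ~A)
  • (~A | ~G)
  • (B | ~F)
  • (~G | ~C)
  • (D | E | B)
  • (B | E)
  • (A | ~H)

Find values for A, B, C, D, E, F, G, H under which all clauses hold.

A = 0, B = 0, C = 0, D = 0, E = 1, F = 0, G = 0, H = 0

Check each clause:
  1. (F | ~A | ~B) — ~B is true.
  2. (H | ~A) — ~A is true.
  3. (~G | F) — ~G is true.
  4. (~C | ~F) — ~F is true.
  5. (D | ~H | ~B) — ~H is true.
  6. (~A | ~D | ~G) — ~G is true.
  7. (~E | ~D) — ~D is true.
  8. (H | E) — E is true.
  9. (~C | B) — ~C is true.
  10. (~B | ~H | ~E) — ~H is true.
  11. (~C | ~A | ~H) — ~H is true.
  12. (C | E | ~H) — ~H is true.
  13. (B | F | ~H) — ~H is true.
  14. (A | E) — E is true.
  15. (~G | A | ~D) — ~D is true.
  16. (E | ~A) — E is true.
  17. (~G | ~A) — ~G is true.
  18. (B | ~F) — ~F is true.
  19. (~C | ~G) — ~G is true.
  20. (E | B | D) — E is true.
  21. (B | E) — E is true.
  22. (~H | A) — ~H is true.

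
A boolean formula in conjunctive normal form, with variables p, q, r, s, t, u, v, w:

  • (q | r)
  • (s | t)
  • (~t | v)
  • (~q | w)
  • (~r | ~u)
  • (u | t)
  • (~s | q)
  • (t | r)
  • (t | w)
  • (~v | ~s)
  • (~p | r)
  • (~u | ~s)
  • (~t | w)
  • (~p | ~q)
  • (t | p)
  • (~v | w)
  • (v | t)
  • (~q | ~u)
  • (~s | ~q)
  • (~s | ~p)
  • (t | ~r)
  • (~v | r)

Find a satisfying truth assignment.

w occurs only positively in the remaining clauses — set w = True.
Set p = False and propagate.
  then t is forced to True.
  then v is forced to True.
  then s is forced to False.
  then r is forced to True.
  then u is forced to False.
q is now unconstrained; take q = True.
Every clause has at least one true literal under this assignment.

p=F, q=T, r=T, s=F, t=T, u=F, v=T, w=T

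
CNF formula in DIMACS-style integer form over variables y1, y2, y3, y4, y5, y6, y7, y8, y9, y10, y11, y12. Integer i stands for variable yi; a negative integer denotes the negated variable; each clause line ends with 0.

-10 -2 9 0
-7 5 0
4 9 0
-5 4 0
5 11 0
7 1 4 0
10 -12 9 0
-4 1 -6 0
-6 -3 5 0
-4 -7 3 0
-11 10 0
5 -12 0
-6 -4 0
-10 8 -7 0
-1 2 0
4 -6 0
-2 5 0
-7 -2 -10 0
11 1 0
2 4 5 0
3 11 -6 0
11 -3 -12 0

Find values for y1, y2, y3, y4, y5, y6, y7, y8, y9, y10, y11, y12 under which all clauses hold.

y1=True  y2=True  y3=False  y4=True  y5=True  y6=False  y7=False  y8=True  y9=False  y10=False  y11=False  y12=False

Check each clause:
  1. {¬y2, ¬y10, y9} — ¬y10 is true.
  2. {¬y7, y5} — ¬y7 is true.
  3. {y9, y4} — y4 is true.
  4. {y4, ¬y5} — y4 is true.
  5. {y11, y5} — y5 is true.
  6. {y7, y4, y1} — y1 is true.
  7. {y10, y9, ¬y12} — ¬y12 is true.
  8. {y1, ¬y4, ¬y6} — y1 is true.
  9. {y5, ¬y6, ¬y3} — ¬y3 is true.
  10. {¬y7, ¬y4, y3} — ¬y7 is true.
  11. {¬y11, y10} — ¬y11 is true.
  12. {¬y12, y5} — ¬y12 is true.
  13. {¬y6, ¬y4} — ¬y6 is true.
  14. {y8, ¬y7, ¬y10} — y8 is true.
  15. {y2, ¬y1} — y2 is true.
  16. {¬y6, y4} — ¬y6 is true.
  17. {¬y2, y5} — y5 is true.
  18. {¬y10, ¬y7, ¬y2} — ¬y7 is true.
  19. {y1, y11} — y1 is true.
  20. {y4, y5, y2} — y2 is true.
  21. {y3, ¬y6, y11} — ¬y6 is true.
  22. {y11, ¬y12, ¬y3} — ¬y12 is true.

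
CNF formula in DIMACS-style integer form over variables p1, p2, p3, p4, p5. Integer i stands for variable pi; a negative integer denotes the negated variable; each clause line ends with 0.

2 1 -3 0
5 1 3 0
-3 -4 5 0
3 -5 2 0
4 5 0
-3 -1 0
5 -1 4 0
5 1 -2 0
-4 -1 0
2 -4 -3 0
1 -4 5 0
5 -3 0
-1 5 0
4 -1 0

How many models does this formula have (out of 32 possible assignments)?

4

Satisfying assignments:
  p1=F p2=T p3=F p4=F p5=T
  p1=F p2=T p3=F p4=T p5=T
  p1=F p2=T p3=T p4=F p5=T
  p1=F p2=T p3=T p4=T p5=T
That's 4 in total.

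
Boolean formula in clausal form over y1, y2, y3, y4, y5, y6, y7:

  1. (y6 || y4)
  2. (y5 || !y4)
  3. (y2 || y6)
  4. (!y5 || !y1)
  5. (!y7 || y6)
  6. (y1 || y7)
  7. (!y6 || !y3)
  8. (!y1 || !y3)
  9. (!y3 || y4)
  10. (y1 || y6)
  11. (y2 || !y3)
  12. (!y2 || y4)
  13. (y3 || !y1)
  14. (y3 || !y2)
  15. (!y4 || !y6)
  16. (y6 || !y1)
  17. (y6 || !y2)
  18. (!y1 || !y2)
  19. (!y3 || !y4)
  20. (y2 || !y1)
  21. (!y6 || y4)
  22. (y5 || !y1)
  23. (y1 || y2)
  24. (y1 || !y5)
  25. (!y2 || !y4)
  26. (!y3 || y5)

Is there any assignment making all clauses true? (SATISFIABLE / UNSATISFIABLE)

y1 = True:
  propagation gives y5=False; an empty clause results — contradiction.
y1 = False:
  propagation gives y7=True, y6=True, y3=False, y2=False; an empty clause results — contradiction.
Every branch closes, so no satisfying assignment exists.

UNSATISFIABLE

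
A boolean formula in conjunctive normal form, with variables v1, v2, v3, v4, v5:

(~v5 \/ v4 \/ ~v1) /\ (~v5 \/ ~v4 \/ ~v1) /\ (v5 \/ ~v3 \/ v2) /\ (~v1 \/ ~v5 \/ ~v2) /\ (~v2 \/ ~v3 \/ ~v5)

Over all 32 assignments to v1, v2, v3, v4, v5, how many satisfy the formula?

Case analysis on v5 and v1:
  v5=1, v1=1: a clause becomes empty — 0.
  v5=1, v1=0: v4 free; 3 ways for (v2,v3) × 2^1 = 6.
  v5=0, v1=1: v4 free; 3 ways for (v2,v3) × 2^1 = 6.
  v5=0, v1=0: v4 free; 3 ways for (v2,v3) × 2^1 = 6.
Total: 0 + 6 + 6 + 6 = 18.

18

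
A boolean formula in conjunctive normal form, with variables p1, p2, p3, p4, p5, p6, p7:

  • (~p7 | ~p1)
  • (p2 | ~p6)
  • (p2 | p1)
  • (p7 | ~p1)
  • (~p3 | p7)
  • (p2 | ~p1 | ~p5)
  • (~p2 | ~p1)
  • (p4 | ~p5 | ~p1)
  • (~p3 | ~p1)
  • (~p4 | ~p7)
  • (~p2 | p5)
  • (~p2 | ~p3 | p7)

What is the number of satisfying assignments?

Case analysis on p1 and p2:
  p1=T, p2=T: a clause becomes empty — 0.
  p1=T, p2=F: a clause becomes empty — 0.
  p1=F, p2=T: p6 free; 4 ways for (p3,p4,p5,p7) × 2^1 = 8.
  p1=F, p2=F: a clause becomes empty — 0.
Total: 0 + 0 + 8 + 0 = 8.

8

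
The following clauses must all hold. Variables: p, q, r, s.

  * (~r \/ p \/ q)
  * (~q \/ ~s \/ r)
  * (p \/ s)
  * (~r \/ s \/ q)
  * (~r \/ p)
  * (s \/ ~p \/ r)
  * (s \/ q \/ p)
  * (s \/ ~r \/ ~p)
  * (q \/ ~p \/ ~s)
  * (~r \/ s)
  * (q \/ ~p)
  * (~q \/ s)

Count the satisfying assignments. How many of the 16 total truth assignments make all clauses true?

Satisfying assignments:
  p=F q=F r=F s=T
  p=T q=T r=T s=T
That's 2 in total.

2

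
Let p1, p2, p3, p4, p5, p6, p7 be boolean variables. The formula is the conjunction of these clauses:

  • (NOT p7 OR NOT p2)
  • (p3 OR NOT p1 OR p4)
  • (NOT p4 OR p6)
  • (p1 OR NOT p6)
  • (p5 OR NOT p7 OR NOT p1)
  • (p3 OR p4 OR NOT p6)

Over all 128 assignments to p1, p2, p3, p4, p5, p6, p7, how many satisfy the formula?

32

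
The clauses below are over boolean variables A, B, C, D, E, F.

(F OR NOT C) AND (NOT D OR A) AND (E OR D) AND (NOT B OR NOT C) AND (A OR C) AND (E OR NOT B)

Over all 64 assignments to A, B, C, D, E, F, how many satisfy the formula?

14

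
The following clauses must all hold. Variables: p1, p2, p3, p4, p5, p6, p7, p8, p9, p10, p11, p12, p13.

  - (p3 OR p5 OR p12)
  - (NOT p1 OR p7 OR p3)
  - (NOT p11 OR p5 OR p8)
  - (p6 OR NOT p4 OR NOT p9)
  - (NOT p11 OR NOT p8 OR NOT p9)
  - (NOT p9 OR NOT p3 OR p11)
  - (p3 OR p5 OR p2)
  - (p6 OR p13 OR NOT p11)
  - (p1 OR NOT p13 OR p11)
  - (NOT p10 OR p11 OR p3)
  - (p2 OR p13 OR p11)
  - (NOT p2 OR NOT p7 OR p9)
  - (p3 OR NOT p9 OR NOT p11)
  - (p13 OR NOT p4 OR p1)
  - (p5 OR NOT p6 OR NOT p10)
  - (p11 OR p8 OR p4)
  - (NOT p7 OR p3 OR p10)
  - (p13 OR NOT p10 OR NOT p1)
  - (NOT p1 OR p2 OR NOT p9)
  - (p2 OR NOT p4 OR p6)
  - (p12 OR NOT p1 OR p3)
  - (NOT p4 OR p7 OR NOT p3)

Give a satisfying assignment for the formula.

p1 = F  p2 = T  p3 = T  p4 = F  p5 = F  p6 = T  p7 = F  p8 = T  p9 = F  p10 = F  p11 = F  p12 = F  p13 = F

Try p1 = False.
For the remaining variables, p2 = True, p3 = True, p4 = False, p5 = False, p6 = True, p7 = False, p8 = True, p9 = False, p10 = False, p11 = False, p12 = False, p13 = False works.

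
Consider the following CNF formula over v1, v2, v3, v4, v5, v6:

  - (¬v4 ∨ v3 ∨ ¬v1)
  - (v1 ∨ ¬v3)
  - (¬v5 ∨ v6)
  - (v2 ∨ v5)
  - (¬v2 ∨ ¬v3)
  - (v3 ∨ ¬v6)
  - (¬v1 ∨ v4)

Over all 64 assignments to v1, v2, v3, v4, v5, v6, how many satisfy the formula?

3

The models are:
  v1=0 v2=1 v3=0 v4=0 v5=0 v6=0
  v1=0 v2=1 v3=0 v4=1 v5=0 v6=0
  v1=1 v2=0 v3=1 v4=1 v5=1 v6=1
That's 3 in total.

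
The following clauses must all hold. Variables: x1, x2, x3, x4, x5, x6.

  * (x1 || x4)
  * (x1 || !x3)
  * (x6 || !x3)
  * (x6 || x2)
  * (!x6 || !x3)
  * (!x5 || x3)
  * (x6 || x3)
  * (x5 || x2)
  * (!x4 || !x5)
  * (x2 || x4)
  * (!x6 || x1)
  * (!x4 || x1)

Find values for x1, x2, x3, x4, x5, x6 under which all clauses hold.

Pure literal: x1 appears only positively; assign x1 = True.
x2 occurs only positively in the remaining clauses — set x2 = True.
Set x3 = False and propagate.
  then x5 is forced to False.
  then x6 is forced to True.
x4 is now unconstrained; take x4 = True.

x1=1, x2=1, x3=0, x4=1, x5=0, x6=1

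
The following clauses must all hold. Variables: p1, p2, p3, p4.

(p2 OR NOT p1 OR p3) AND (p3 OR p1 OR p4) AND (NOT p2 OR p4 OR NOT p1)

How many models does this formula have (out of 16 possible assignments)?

Case analysis on p1 and p2:
  p1=T, p2=T: remaining (p3,p4) ∈ {(F,T); (T,T)} — 2.
  p1=T, p2=F: remaining (p3,p4) ∈ {(T,F); (T,T)} — 2.
  p1=F, p2=T: remaining (p3,p4) ∈ {(F,T); (T,F); (T,T)} — 3.
  p1=F, p2=F: remaining (p3,p4) ∈ {(F,T); (T,F); (T,T)} — 3.
Total: 2 + 2 + 3 + 3 = 10.

10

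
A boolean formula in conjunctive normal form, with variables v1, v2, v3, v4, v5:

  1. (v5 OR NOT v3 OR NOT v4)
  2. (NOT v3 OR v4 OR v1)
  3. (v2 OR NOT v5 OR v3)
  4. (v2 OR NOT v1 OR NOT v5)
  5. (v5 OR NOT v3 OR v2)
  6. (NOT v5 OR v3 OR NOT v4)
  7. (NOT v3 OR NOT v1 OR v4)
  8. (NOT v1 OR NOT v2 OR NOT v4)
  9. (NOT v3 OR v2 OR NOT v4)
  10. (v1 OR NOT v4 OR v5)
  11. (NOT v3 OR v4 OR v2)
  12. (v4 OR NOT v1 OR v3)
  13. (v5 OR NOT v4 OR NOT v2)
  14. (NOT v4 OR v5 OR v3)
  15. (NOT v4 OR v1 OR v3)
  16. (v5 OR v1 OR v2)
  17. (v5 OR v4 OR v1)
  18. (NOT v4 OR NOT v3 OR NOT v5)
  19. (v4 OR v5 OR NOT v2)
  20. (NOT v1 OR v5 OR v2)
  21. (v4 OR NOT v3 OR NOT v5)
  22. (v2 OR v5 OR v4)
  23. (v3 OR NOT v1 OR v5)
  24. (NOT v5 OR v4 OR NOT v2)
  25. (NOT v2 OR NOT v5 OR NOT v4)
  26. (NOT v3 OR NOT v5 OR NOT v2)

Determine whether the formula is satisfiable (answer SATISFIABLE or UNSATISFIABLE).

UNSATISFIABLE

v4 = True:
  v5 = True:
    propagation gives v3=True; an empty clause results — contradiction.
  v5 = False:
    propagation gives v3=False; an empty clause results — contradiction.
v4 = False:
  v5 = True:
    propagation gives v3=False, v2=True; an empty clause results — contradiction.
  v5 = False:
    propagation gives v1=True, v3=False; an empty clause results — contradiction.
Every branch closes, so no satisfying assignment exists.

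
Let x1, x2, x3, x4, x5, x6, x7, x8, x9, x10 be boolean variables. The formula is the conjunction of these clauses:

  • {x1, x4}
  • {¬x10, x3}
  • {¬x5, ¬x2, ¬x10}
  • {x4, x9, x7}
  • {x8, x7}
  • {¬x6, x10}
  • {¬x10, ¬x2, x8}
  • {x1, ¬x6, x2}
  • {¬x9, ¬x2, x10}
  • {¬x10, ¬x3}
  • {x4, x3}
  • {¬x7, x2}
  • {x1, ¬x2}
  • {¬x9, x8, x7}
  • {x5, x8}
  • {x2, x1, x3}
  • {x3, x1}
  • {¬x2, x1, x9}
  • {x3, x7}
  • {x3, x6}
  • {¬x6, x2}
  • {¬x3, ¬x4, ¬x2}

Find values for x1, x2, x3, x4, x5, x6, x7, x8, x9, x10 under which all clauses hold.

x1=True, x2=False, x3=True, x4=True, x5=True, x6=False, x7=False, x8=True, x9=True, x10=False

Pure literal: x1 appears only positively; assign x1 = True.
Pure literal: x8 appears only positively; assign x8 = True.
Try x2 = False.
  then x7 is forced to False.
  then x3 is forced to True.
  then x10 is forced to False.
  then x6 is forced to False.
For the remaining variables, x4 = True, x5 = True, x9 = True works.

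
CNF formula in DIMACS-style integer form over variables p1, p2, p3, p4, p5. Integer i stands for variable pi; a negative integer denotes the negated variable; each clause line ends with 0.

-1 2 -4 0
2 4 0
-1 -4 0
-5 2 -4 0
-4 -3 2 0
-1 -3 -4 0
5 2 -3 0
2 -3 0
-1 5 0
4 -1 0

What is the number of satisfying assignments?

9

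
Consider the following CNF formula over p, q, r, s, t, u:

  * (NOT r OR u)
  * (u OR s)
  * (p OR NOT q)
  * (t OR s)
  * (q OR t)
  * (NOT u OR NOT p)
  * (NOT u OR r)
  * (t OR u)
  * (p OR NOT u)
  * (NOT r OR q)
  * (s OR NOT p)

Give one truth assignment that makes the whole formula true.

p = T  q = F  r = F  s = T  t = T  u = F

Pure literal: s appears only positively; assign s = True.
Pure literal: t appears only positively; assign t = True.
Try p = True.
  then u is forced to False.
  then r is forced to False.
q is now unconstrained; take q = False.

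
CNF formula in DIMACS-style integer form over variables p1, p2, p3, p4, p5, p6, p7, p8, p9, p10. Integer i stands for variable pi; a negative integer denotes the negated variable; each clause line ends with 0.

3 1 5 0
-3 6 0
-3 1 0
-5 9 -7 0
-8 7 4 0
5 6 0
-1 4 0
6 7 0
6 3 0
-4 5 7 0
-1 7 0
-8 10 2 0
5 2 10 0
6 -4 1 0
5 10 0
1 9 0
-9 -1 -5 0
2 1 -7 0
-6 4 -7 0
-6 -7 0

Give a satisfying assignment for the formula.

p1=F  p2=T  p3=F  p4=T  p5=T  p6=T  p7=F  p8=T  p9=T  p10=T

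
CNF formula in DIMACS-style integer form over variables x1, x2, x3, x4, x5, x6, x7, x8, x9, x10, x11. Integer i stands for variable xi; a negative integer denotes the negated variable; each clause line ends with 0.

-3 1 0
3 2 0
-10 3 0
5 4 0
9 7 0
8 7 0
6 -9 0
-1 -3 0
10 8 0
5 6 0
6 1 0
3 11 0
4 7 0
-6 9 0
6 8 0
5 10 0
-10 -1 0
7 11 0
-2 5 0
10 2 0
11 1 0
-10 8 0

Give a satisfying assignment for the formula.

x5 occurs only positively in the remaining clauses — set x5 = True.
Pure literal: x7 appears only positively; assign x7 = True.
Try x1 = False.
  then x3 is forced to False.
  then x2 is forced to True.
  then x10 is forced to False.
  then x8 is forced to True.
  then x6 is forced to True.
  then x11 is forced to True.
  then x9 is forced to True.
x4 is now unconstrained; take x4 = False.
Check each clause:
  1. (x1 \/ ~x3) — ~x3 is true.
  2. (x3 \/ x2) — x2 is true.
  3. (x3 \/ ~x10) — ~x10 is true.
  4. (x4 \/ x5) — x5 is true.
  5. (x7 \/ x9) — x9 is true.
  6. (x8 \/ x7) — x8 is true.
  7. (x6 \/ ~x9) — x6 is true.
  8. (~x1 \/ ~x3) — ~x3 is true.
  9. (x8 \/ x10) — x8 is true.
  10. (x5 \/ x6) — x5 is true.
  11. (x1 \/ x6) — x6 is true.
  12. (x11 \/ x3) — x11 is true.
  13. (x4 \/ x7) — x7 is true.
  14. (x9 \/ ~x6) — x9 is true.
  15. (x6 \/ x8) — x8 is true.
  16. (x10 \/ x5) — x5 is true.
  17. (~x10 \/ ~x1) — ~x1 is true.
  18. (x11 \/ x7) — x11 is true.
  19. (~x2 \/ x5) — x5 is true.
  20. (x10 \/ x2) — x2 is true.
  21. (x1 \/ x11) — x11 is true.
  22. (x8 \/ ~x10) — x8 is true.

x1 = False, x2 = True, x3 = False, x4 = False, x5 = True, x6 = True, x7 = True, x8 = True, x9 = True, x10 = False, x11 = True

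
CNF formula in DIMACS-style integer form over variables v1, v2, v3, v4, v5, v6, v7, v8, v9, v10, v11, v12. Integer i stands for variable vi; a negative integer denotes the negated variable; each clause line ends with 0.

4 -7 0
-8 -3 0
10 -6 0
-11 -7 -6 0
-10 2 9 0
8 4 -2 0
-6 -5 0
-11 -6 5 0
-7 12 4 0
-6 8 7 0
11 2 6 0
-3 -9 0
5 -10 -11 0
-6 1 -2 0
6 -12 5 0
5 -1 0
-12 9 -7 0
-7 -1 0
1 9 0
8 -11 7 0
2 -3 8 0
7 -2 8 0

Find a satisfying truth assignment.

v1=T, v2=F, v3=F, v4=T, v5=T, v6=F, v7=F, v8=T, v9=T, v10=T, v11=T, v12=T

Pure literal: v3 appears only negated; assign v3 = False.
Pure literal: v4 appears only positively; assign v4 = True.
Branch on v1: take v1 = True.
  then v5 is forced to True.
  then v6 is forced to False.
  then v7 is forced to False.
Branch on v2: take v2 = False.
  then v11 is forced to True.
  then v8 is forced to True.
Try v9 = True.
v10, v12 are now unconstrained; take v10 = True, v12 = True.
Check each clause:
  1. (NOT v7 OR v4) — NOT v7 is true.
  2. (NOT v8 OR NOT v3) — NOT v3 is true.
  3. (v10 OR NOT v6) — NOT v6 is true.
  4. (NOT v6 OR NOT v11 OR NOT v7) — NOT v7 is true.
  5. (NOT v10 OR v9 OR v2) — v9 is true.
  6. (v4 OR v8 OR NOT v2) — v8 is true.
  7. (NOT v6 OR NOT v5) — NOT v6 is true.
  8. (NOT v6 OR v5 OR NOT v11) — NOT v6 is true.
  9. (NOT v7 OR v4 OR v12) — NOT v7 is true.
  10. (v8 OR v7 OR NOT v6) — v8 is true.
  11. (v6 OR v11 OR v2) — v11 is true.
  12. (NOT v3 OR NOT v9) — NOT v3 is true.
  13. (v5 OR NOT v11 OR NOT v10) — v5 is true.
  14. (NOT v6 OR NOT v2 OR v1) — v1 is true.
  15. (v6 OR NOT v12 OR v5) — v5 is true.
  16. (v5 OR NOT v1) — v5 is true.
  17. (v9 OR NOT v12 OR NOT v7) — v9 is true.
  18. (NOT v1 OR NOT v7) — NOT v7 is true.
  19. (v1 OR v9) — v9 is true.
  20. (v8 OR v7 OR NOT v11) — v8 is true.
  21. (v2 OR v8 OR NOT v3) — v8 is true.
  22. (NOT v2 OR v8 OR v7) — v8 is true.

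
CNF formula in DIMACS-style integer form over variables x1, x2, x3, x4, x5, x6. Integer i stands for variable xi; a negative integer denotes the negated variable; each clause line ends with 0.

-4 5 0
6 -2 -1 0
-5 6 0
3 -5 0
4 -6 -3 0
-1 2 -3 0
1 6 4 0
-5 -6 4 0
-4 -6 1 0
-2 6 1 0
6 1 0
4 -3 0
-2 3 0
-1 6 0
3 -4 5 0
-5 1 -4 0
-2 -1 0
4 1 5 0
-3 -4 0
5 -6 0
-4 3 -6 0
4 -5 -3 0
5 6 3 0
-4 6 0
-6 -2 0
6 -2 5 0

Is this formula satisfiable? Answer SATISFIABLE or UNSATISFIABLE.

UNSATISFIABLE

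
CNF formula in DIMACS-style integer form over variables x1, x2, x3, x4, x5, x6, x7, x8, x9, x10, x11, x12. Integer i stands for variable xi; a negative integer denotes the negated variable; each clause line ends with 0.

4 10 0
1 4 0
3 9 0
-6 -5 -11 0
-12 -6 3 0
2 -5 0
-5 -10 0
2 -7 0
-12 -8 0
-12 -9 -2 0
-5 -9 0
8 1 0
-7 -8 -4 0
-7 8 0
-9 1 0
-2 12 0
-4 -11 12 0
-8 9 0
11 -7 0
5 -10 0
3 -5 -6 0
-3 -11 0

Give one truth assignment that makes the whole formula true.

x1=1, x2=0, x3=0, x4=1, x5=0, x6=0, x7=0, x8=0, x9=1, x10=0, x11=0, x12=1

Pure literal: x1 appears only positively; assign x1 = True.
Pure literal: x6 appears only negated; assign x6 = False.
Set x2 = False and propagate.
  then x5 is forced to False.
  then x7 is forced to False.
  then x10 is forced to False.
  then x4 is forced to True.
Branch on x3: take x3 = False.
  then x9 is forced to True.
The remaining clauses are satisfied by x8 = False, x11 = False, x12 = True.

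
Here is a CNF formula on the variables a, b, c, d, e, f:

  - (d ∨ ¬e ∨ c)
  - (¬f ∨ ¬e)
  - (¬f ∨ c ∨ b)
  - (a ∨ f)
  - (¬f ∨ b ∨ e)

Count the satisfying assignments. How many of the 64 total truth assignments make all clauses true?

22

Split on f, then e.
  f=1, e=1: a clause becomes empty — 0.
  f=1, e=0: forces b=1; a, c, d free → 2^3 = 8.
  f=0, e=1: b free; 3 ways for (a,c,d) × 2^1 = 6.
  f=0, e=0: forces a=1; b, c, d free → 2^3 = 8.
Total: 0 + 8 + 6 + 8 = 22.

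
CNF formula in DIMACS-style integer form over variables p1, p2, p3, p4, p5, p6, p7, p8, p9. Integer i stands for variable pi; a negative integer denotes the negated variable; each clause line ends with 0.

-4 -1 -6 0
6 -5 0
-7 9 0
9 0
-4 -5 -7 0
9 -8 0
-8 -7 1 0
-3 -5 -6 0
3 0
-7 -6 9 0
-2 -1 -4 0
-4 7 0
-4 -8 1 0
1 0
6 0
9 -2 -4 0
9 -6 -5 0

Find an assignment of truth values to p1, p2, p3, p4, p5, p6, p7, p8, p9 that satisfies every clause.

(p9) is a unit clause, so p9 = True.
Unit propagation: (p3) forces p3 = True.
(p1) is a unit clause, so p1 = True.
(p6) is a unit clause, so p6 = True.
The clause (NOT p4) is unit: p4 must be False.
The clause (NOT p5) is unit: p5 must be False.
p2, p7, p8 are now unconstrained; take p2 = True, p7 = False, p8 = True.
Every clause has at least one true literal under this assignment.

p1 = T, p2 = T, p3 = T, p4 = F, p5 = F, p6 = T, p7 = F, p8 = T, p9 = T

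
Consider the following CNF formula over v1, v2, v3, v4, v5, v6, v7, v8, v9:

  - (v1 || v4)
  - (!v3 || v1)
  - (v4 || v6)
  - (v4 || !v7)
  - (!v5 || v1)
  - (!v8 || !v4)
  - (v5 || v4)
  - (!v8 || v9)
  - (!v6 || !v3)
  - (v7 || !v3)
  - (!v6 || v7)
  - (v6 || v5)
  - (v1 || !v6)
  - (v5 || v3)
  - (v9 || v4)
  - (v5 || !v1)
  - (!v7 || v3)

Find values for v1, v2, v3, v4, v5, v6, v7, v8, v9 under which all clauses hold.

v1 = T  v2 = T  v3 = F  v4 = T  v5 = T  v6 = F  v7 = F  v8 = F  v9 = T

Pure literal: v8 appears only negated; assign v8 = False.
Pure literal: v9 appears only positively; assign v9 = True.
Set v1 = True and propagate.
  then v5 is forced to True.
Try v3 = False.
  then v7 is forced to False.
  then v6 is forced to False.
  then v4 is forced to True.
v2 is now unconstrained; take v2 = True.
Every clause has at least one true literal under this assignment.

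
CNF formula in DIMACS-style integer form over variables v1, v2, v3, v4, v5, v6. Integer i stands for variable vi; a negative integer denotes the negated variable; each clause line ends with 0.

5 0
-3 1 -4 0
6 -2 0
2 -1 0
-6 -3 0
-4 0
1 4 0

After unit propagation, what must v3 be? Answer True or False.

Unit clause (v5) sets v5 = True.
(~v4) stands alone — v4 = False.
In (v1 | v4), v4 is now false; v1 must hold, so v1 = True.
In (v2 | ~v1), ~v1 is now false; v2 must hold, so v2 = True.
(~v2 | v6): since v2 = True, the clause reduces to (v6). v6 = True.
In (~v6 | ~v3), ~v6 is now false; ~v3 must hold, so v3 = False.

False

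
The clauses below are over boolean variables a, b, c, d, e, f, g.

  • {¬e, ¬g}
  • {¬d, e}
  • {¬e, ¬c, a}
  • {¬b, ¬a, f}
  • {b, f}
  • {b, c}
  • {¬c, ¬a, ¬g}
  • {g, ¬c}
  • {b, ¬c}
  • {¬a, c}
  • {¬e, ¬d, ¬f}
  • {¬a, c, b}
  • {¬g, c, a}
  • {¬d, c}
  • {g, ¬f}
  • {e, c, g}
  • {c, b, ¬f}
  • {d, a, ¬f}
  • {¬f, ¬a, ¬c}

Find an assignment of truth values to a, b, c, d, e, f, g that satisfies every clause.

a=F, b=T, c=F, d=F, e=T, f=F, g=F

Check each clause:
  1. {¬e, ¬g} — ¬g is true.
  2. {¬d, e} — ¬d is true.
  3. {a, ¬e, ¬c} — ¬c is true.
  4. {¬a, ¬b, f} — ¬a is true.
  5. {b, f} — b is true.
  6. {b, c} — b is true.
  7. {¬a, ¬g, ¬c} — ¬g is true.
  8. {g, ¬c} — ¬c is true.
  9. {b, ¬c} — b is true.
  10. {c, ¬a} — ¬a is true.
  11. {¬e, ¬f, ¬d} — ¬f is true.
  12. {¬a, b, c} — b is true.
  13. {¬g, c, a} — ¬g is true.
  14. {c, ¬d} — ¬d is true.
  15. {g, ¬f} — ¬f is true.
  16. {c, g, e} — e is true.
  17. {¬f, b, c} — b is true.
  18. {d, a, ¬f} — ¬f is true.
  19. {¬f, ¬c, ¬a} — ¬f is true.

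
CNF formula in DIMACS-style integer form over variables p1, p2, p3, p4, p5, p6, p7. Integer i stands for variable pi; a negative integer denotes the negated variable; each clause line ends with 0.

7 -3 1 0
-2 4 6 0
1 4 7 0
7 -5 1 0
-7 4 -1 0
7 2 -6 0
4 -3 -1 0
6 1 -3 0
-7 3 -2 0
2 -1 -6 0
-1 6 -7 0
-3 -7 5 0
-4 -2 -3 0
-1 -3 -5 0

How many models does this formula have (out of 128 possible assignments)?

25

Split on p1, then p7.
  p1=T, p7=T: a clause becomes empty — 0.
  p1=T, p7=F: 11 of the 32 assignments to (p2,p3,p4,p5,p6) work.
  p1=F, p7=T: 11 of the 32 assignments to (p2,p3,p4,p5,p6) work.
  p1=F, p7=F: remaining (p2,p3,p4,p5,p6) ∈ {(F,F,T,F,F); (T,F,T,F,F); (T,F,T,F,T)} — 3.
Total: 0 + 11 + 11 + 3 = 25.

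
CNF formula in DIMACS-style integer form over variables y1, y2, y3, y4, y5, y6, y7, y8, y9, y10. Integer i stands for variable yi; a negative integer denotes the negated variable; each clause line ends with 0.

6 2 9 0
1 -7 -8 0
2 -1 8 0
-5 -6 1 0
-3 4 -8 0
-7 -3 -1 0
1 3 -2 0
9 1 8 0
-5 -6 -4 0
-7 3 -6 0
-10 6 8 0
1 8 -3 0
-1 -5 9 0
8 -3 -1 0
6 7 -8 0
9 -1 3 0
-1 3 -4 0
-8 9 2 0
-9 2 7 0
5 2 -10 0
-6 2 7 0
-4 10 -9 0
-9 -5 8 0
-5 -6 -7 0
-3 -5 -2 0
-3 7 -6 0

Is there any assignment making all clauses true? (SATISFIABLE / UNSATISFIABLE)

Set y1 = True and propagate.
The remaining clauses are satisfied by y2 = False, y3 = False, y4 = False, y5 = True, y6 = False, y7 = True, y8 = True, y9 = True, y10 = True.
So y1=True, y2=False, y3=False, y4=False, y5=True, y6=False, y7=True, y8=True, y9=True, y10=True is a satisfying assignment.

SATISFIABLE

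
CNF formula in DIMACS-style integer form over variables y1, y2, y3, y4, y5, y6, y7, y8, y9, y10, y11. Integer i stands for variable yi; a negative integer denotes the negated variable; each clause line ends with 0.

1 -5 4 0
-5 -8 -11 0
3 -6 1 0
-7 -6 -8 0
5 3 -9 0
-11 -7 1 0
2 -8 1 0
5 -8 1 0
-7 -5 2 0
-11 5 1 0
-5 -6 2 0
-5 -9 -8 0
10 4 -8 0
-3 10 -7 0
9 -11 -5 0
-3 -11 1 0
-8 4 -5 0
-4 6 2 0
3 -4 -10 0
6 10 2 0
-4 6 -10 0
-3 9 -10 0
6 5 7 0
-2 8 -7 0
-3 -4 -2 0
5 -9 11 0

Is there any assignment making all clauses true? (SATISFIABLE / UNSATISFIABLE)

y1 occurs only positively in the remaining clauses — set y1 = True.
Try y2 = False.
Try y3 = False.
The remaining clauses are satisfied by y4 = False, y5 = False, y6 = True, y7 = False, y8 = False, y9 = False, y10 = True, y11 = False.
So y1=1, y2=0, y3=0, y4=0, y5=0, y6=1, y7=0, y8=0, y9=0, y10=1, y11=0 is a satisfying assignment.

SATISFIABLE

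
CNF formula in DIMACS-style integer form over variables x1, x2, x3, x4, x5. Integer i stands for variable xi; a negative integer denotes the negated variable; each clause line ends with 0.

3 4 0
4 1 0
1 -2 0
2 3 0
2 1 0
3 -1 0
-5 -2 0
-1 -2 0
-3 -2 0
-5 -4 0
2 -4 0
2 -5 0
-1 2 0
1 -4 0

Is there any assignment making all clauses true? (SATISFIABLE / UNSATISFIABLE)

UNSATISFIABLE

x2 = True:
  propagation gives x1=True; an empty clause results — contradiction.
x2 = False:
  propagation gives x3=True, x1=True; an empty clause results — contradiction.
Every branch closes, so no satisfying assignment exists.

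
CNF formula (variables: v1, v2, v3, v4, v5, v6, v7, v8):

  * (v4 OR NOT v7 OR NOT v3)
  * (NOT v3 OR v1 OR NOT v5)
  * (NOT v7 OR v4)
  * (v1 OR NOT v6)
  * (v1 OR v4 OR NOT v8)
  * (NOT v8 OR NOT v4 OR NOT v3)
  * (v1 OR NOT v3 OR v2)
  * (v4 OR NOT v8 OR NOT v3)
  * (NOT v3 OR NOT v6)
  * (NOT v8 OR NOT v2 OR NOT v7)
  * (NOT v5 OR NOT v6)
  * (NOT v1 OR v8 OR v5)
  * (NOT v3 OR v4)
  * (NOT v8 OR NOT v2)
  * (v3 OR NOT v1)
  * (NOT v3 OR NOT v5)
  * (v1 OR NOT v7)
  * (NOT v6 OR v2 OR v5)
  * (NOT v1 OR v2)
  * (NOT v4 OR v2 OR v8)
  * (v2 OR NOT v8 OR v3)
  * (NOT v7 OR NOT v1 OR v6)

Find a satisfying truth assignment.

v1 = F, v2 = T, v3 = F, v4 = T, v5 = F, v6 = F, v7 = F, v8 = F

Pure literal: v7 appears only negated; assign v7 = False.
Set v1 = False and propagate.
  then v6 is forced to False.
For the remaining variables, v2 = True, v3 = False, v4 = True, v5 = False, v8 = False works.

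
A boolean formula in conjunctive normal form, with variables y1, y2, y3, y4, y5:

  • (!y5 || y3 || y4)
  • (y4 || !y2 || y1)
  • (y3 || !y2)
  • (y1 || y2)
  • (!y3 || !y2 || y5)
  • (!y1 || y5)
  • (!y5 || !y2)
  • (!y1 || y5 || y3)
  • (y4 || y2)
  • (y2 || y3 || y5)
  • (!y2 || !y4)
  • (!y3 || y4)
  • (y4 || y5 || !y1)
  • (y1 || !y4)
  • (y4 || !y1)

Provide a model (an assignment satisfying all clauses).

Set y1 = True and propagate.
  then y5 is forced to True.
  then y2 is forced to False.
  then y4 is forced to True.
y3 is now unconstrained; take y3 = True.
Every clause has at least one true literal under this assignment.

y1=1, y2=0, y3=1, y4=1, y5=1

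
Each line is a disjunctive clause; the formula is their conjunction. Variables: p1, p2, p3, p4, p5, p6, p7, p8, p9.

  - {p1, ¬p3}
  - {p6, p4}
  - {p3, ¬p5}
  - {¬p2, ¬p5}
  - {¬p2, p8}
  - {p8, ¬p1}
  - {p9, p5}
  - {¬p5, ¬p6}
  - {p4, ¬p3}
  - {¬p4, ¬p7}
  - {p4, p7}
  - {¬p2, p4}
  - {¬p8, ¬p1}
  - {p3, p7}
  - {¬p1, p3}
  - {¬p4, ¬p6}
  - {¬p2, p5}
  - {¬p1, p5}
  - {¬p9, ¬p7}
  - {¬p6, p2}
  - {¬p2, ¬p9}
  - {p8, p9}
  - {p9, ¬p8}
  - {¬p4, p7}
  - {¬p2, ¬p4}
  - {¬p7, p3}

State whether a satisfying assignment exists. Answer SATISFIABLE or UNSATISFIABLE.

UNSATISFIABLE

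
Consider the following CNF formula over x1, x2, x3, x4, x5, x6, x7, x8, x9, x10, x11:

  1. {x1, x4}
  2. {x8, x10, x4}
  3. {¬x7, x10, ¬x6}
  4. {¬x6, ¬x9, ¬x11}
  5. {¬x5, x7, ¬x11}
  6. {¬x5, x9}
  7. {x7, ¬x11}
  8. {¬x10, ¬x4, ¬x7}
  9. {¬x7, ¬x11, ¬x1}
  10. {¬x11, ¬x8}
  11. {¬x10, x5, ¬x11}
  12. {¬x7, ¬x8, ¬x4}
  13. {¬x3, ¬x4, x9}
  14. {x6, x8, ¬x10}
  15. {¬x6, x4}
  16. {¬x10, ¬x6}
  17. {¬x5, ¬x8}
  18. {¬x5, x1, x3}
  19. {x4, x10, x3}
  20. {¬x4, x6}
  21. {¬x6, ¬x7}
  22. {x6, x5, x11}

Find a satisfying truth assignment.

x1=0, x2=0, x3=1, x4=1, x5=0, x6=1, x7=0, x8=0, x9=1, x10=0, x11=0

Check each clause:
  1. {x1, x4} — x4 is true.
  2. {x10, x8, x4} — x4 is true.
  3. {¬x7, ¬x6, x10} — ¬x7 is true.
  4. {¬x9, ¬x11, ¬x6} — ¬x11 is true.
  5. {¬x5, ¬x11, x7} — ¬x5 is true.
  6. {¬x5, x9} — x9 is true.
  7. {¬x11, x7} — ¬x11 is true.
  8. {¬x4, ¬x7, ¬x10} — ¬x7 is true.
  9. {¬x11, ¬x1, ¬x7} — ¬x7 is true.
  10. {¬x8, ¬x11} — ¬x8 is true.
  11. {¬x11, x5, ¬x10} — ¬x11 is true.
  12. {¬x8, ¬x4, ¬x7} — ¬x8 is true.
  13. {x9, ¬x4, ¬x3} — x9 is true.
  14. {x6, ¬x10, x8} — ¬x10 is true.
  15. {¬x6, x4} — x4 is true.
  16. {¬x6, ¬x10} — ¬x10 is true.
  17. {¬x8, ¬x5} — ¬x8 is true.
  18. {¬x5, x3, x1} — x3 is true.
  19. {x3, x10, x4} — x3 is true.
  20. {¬x4, x6} — x6 is true.
  21. {¬x7, ¬x6} — ¬x7 is true.
  22. {x5, x6, x11} — x6 is true.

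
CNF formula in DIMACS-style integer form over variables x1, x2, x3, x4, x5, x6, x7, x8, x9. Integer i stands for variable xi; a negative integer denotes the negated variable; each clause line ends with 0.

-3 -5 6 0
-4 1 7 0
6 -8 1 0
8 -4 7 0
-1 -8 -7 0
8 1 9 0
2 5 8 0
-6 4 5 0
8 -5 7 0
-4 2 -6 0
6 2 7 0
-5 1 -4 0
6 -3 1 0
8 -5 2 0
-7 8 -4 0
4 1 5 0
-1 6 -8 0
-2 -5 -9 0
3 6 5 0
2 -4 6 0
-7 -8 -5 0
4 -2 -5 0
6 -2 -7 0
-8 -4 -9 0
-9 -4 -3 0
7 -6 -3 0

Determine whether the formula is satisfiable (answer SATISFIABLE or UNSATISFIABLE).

Set x1 = True and propagate.
For the remaining variables, x2 = True, x3 = False, x4 = True, x5 = True, x6 = True, x7 = False, x8 = True, x9 = False works.
Every clause has at least one true literal under this assignment.
So x1=1, x2=1, x3=0, x4=1, x5=1, x6=1, x7=0, x8=1, x9=0 is a satisfying assignment.

SATISFIABLE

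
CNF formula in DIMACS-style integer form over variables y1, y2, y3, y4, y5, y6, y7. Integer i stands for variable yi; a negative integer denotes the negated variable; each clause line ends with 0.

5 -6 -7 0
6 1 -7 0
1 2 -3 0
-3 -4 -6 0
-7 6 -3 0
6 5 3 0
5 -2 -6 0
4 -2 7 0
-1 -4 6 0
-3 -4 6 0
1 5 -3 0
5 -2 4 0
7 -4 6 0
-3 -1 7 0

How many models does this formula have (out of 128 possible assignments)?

25

Split on y6, then y3.
  y6=1, y3=1: remaining (y1,y2,y4,y5,y7) ∈ {(0,1,0,1,1); (1,0,0,1,1); (1,1,0,1,1)} — 3.
  y6=1, y3=0: y1 free; 9 ways for (y2,y4,y5,y7) × 2^1 = 18.
  y6=0, y3=1: a clause becomes empty — 0.
  y6=0, y3=0: remaining (y1,y2,y4,y5,y7) ∈ {(0,0,0,1,0); (1,0,0,1,0); (1,0,0,1,1); (1,1,0,1,1)} — 4.
Total: 3 + 18 + 0 + 4 = 25.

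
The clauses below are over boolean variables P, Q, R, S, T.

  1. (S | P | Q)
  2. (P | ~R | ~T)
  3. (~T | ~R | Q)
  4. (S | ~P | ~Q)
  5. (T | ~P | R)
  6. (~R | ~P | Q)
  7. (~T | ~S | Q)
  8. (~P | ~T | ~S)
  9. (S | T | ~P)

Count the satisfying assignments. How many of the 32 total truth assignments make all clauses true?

10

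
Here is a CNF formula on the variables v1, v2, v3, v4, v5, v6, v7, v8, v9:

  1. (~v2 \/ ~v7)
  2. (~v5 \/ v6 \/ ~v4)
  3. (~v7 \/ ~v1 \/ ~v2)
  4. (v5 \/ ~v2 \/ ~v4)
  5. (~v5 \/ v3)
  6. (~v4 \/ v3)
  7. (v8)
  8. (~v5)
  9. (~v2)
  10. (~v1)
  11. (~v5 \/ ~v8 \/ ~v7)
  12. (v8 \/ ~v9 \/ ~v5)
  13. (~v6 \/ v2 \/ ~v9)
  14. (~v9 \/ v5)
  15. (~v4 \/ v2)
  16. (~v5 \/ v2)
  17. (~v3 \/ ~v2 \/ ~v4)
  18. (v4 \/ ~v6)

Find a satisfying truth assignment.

v1=F, v2=F, v3=T, v4=F, v5=F, v6=F, v7=F, v8=T, v9=F

The clause (v8) is unit: v8 must be True.
The clause (~v5) is unit: v5 must be False.
Unit propagation: (~v2) forces v2 = False.
The clause (~v1) is unit: v1 must be False.
The clause (~v9) is unit: v9 must be False.
(~v4) is a unit clause, so v4 = False.
Unit propagation: (~v6) forces v6 = False.
v3, v7 are now unconstrained; take v3 = True, v7 = False.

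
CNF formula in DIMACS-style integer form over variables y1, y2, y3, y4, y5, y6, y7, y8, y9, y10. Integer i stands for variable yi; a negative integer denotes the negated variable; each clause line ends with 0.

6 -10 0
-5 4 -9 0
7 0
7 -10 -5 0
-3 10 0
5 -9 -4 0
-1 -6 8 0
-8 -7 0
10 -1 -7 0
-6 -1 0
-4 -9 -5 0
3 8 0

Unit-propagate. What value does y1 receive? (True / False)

False

Unit clause (y7) sets y7 = True.
(NOT y8 OR NOT y7): since y7 = True, the clause reduces to (NOT y8). y8 = False.
From (y8 OR y3) and y8 = False: y3 = True.
(NOT y3 OR y10) with y3 = True leaves only y10, so y10 = True.
(NOT y10 OR y6) with y10 = True leaves only y6, so y6 = True.
From (NOT y1 OR NOT y6 OR y8) and y8 = False, y6 = True: y1 = False.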